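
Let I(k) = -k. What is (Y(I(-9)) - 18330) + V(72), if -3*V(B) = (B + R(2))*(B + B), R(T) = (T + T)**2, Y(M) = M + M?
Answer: -22536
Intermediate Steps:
Y(M) = 2*M
R(T) = 4*T**2 (R(T) = (2*T)**2 = 4*T**2)
V(B) = -2*B*(16 + B)/3 (V(B) = -(B + 4*2**2)*(B + B)/3 = -(B + 4*4)*2*B/3 = -(B + 16)*2*B/3 = -(16 + B)*2*B/3 = -2*B*(16 + B)/3)
(Y(I(-9)) - 18330) + V(72) = (2*(-1*(-9)) - 18330) - 2/3*72*(16 + 72) = (2*9 - 18330) - 2/3*72*88 = (18 - 18330) - 4224 = -18312 - 4224 = -22536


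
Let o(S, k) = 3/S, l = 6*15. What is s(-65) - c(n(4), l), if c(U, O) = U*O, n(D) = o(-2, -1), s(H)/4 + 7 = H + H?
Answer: -413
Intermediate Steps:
s(H) = -28 + 8*H (s(H) = -28 + 4*(H + H) = -28 + 4*(2*H) = -28 + 8*H)
l = 90
n(D) = -3/2 (n(D) = 3/(-2) = 3*(-½) = -3/2)
c(U, O) = O*U
s(-65) - c(n(4), l) = (-28 + 8*(-65)) - 90*(-3)/2 = (-28 - 520) - 1*(-135) = -548 + 135 = -413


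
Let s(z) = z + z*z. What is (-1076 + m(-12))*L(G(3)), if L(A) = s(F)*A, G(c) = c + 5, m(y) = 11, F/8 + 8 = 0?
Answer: -34352640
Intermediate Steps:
F = -64 (F = -64 + 8*0 = -64 + 0 = -64)
s(z) = z + z**2
G(c) = 5 + c
L(A) = 4032*A (L(A) = (-64*(1 - 64))*A = (-64*(-63))*A = 4032*A)
(-1076 + m(-12))*L(G(3)) = (-1076 + 11)*(4032*(5 + 3)) = -4294080*8 = -1065*32256 = -34352640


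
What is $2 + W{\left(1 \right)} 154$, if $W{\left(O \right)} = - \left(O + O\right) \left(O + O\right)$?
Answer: $-614$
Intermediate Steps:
$W{\left(O \right)} = - 4 O^{2}$ ($W{\left(O \right)} = - 2 O 2 O = - 4 O^{2}$)
$2 + W{\left(1 \right)} 154 = 2 + - 4 \cdot 1^{2} \cdot 154 = 2 + \left(-4\right) 1 \cdot 154 = 2 - 616 = -614$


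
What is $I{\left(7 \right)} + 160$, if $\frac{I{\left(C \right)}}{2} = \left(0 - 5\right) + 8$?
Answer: $166$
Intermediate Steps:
$I{\left(C \right)} = 6$ ($I{\left(C \right)} = 2 \left(\left(0 - 5\right) + 8\right) = 2 \left(-5 + 8\right) = 2 \cdot 3 = 6$)
$I{\left(7 \right)} + 160 = 6 + 160 = 166$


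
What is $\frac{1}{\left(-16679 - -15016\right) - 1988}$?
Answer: $- \frac{1}{3651} \approx -0.0002739$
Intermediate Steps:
$\frac{1}{\left(-16679 - -15016\right) - 1988} = \frac{1}{\left(-16679 + 15016\right) - 1988} = \frac{1}{-1663 - 1988} = \frac{1}{-3651} = - \frac{1}{3651}$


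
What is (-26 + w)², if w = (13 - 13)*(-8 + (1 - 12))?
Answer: 676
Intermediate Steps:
w = 0 (w = 0*(-8 - 11) = 0*(-19) = 0)
(-26 + w)² = (-26 + 0)² = (-26)² = 676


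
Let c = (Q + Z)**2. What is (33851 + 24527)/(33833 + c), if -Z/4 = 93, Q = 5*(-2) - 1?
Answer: 29189/90261 ≈ 0.32338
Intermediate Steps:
Q = -11 (Q = -10 - 1 = -11)
Z = -372 (Z = -4*93 = -372)
c = 146689 (c = (-11 - 372)**2 = (-383)**2 = 146689)
(33851 + 24527)/(33833 + c) = (33851 + 24527)/(33833 + 146689) = 58378/180522 = 58378*(1/180522) = 29189/90261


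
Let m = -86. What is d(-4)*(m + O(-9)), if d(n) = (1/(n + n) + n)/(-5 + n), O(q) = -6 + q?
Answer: -1111/24 ≈ -46.292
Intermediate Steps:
d(n) = (n + 1/(2*n))/(-5 + n) (d(n) = (1/(2*n) + n)/(-5 + n) = (n + 1/(2*n))/(-5 + n))
d(-4)*(m + O(-9)) = ((½ + (-4)²)/((-4)*(-5 - 4)))*(-86 + (-6 - 9)) = (-¼*(½ + 16)/(-9))*(-86 - 15) = -¼*(-⅑)*33/2*(-101) = (11/24)*(-101) = -1111/24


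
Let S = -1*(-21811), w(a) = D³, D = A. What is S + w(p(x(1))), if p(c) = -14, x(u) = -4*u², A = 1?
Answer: 21812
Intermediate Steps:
D = 1
w(a) = 1 (w(a) = 1³ = 1)
S = 21811
S + w(p(x(1))) = 21811 + 1 = 21812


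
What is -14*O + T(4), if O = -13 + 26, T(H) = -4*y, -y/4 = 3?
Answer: -134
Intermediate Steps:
y = -12 (y = -4*3 = -12)
T(H) = 48 (T(H) = -4*(-12) = 48)
O = 13
-14*O + T(4) = -14*13 + 48 = -182 + 48 = -134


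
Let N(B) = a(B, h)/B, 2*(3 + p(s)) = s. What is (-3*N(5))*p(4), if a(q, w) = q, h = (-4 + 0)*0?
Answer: 3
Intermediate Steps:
h = 0 (h = -4*0 = 0)
p(s) = -3 + s/2
N(B) = 1 (N(B) = B/B = 1)
(-3*N(5))*p(4) = (-3*1)*(-3 + (½)*4) = -3*(-3 + 2) = -3*(-1) = 3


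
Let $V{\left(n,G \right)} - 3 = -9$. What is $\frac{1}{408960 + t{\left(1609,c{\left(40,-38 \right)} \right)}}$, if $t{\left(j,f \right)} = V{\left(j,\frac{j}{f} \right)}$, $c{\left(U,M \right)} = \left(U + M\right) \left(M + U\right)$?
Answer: $\frac{1}{408954} \approx 2.4453 \cdot 10^{-6}$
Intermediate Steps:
$c{\left(U,M \right)} = \left(M + U\right)^{2}$ ($c{\left(U,M \right)} = \left(M + U\right) \left(M + U\right) = \left(M + U\right)^{2}$)
$V{\left(n,G \right)} = -6$ ($V{\left(n,G \right)} = 3 - 9 = -6$)
$t{\left(j,f \right)} = -6$
$\frac{1}{408960 + t{\left(1609,c{\left(40,-38 \right)} \right)}} = \frac{1}{408960 - 6} = \frac{1}{408954}$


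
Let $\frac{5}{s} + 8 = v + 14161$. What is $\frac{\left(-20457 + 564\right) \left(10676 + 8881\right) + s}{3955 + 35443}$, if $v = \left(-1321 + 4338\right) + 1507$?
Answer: $- \frac{3633119154236}{367918223} \approx -9874.8$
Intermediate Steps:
$v = 4524$ ($v = 3017 + 1507 = 4524$)
$s = \frac{5}{18677}$ ($s = \frac{5}{-8 + \left(4524 + 14161\right)} = \frac{5}{-8 + 18685} = \frac{5}{18677} \approx 0.00026771$)
$\frac{\left(-20457 + 564\right) \left(10676 + 8881\right) + s}{3955 + 35443} = \frac{\left(-20457 + 564\right) \left(10676 + 8881\right) + \frac{5}{18677}}{3955 + 35443} = \frac{\left(-19893\right) 19557 + \frac{5}{18677}}{39398} = \left(-389047401 + \frac{5}{18677}\right) \frac{1}{39398} = \left(- \frac{7266238308472}{18677}\right) \frac{1}{39398} = - \frac{3633119154236}{367918223}$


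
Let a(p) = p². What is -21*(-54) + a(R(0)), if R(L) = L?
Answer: 1134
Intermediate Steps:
-21*(-54) + a(R(0)) = -21*(-54) + 0² = 1134 + 0 = 1134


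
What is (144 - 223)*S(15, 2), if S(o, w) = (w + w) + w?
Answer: -474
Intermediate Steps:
S(o, w) = 3*w (S(o, w) = 2*w + w = 3*w)
(144 - 223)*S(15, 2) = (144 - 223)*(3*2) = -79*6 = -474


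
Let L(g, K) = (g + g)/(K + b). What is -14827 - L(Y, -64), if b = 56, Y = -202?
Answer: -29755/2 ≈ -14878.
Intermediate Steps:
L(g, K) = 2*g/(56 + K) (L(g, K) = (g + g)/(K + 56) = (2*g)/(56 + K) = 2*g/(56 + K))
-14827 - L(Y, -64) = -14827 - 2*(-202)/(56 - 64) = -14827 - 2*(-202)/(-8) = -14827 - 2*(-202)*(-1)/8 = -14827 - 1*101/2 = -14827 - 101/2 = -29755/2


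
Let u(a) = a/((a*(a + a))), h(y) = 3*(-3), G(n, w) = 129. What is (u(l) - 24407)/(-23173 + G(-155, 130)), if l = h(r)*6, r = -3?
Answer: 2635957/2488752 ≈ 1.0591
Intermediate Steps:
h(y) = -9
l = -54 (l = -9*6 = -54)
u(a) = 1/(2*a) (u(a) = a/((a*(2*a))) = a/((2*a²)) = a*(1/(2*a²)) = 1/(2*a))
(u(l) - 24407)/(-23173 + G(-155, 130)) = ((½)/(-54) - 24407)/(-23173 + 129) = ((½)*(-1/54) - 24407)/(-23044) = (-1/108 - 24407)*(-1/23044) = -2635957/108*(-1/23044) = 2635957/2488752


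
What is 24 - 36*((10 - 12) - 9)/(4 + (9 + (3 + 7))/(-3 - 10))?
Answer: 180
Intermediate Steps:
24 - 36*((10 - 12) - 9)/(4 + (9 + (3 + 7))/(-3 - 10)) = 24 - 36*(-2 - 9)/(4 + (9 + 10)/(-13)) = 24 - (-396)/(4 + 19*(-1/13)) = 24 - (-396)/(4 - 19/13) = 24 - (-396)/33/13 = 24 - (-396)*13/33 = 24 - 36*(-13/3) = 24 + 156 = 180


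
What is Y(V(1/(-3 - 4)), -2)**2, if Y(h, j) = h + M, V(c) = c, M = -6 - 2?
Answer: 3249/49 ≈ 66.306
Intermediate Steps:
M = -8
Y(h, j) = -8 + h (Y(h, j) = h - 8 = -8 + h)
Y(V(1/(-3 - 4)), -2)**2 = (-8 + 1/(-3 - 4))**2 = (-8 + 1/(-7))**2 = (-8 - 1/7)**2 = (-57/7)**2 = 3249/49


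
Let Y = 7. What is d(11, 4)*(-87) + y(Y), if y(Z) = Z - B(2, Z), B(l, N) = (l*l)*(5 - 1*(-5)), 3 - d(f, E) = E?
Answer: 54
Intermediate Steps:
d(f, E) = 3 - E
B(l, N) = 10*l² (B(l, N) = l²*(5 + 5) = l²*10 = 10*l²)
y(Z) = -40 + Z (y(Z) = Z - 10*2² = Z - 10*4 = Z - 1*40 = Z - 40 = -40 + Z)
d(11, 4)*(-87) + y(Y) = (3 - 1*4)*(-87) + (-40 + 7) = (3 - 4)*(-87) - 33 = -1*(-87) - 33 = 87 - 33 = 54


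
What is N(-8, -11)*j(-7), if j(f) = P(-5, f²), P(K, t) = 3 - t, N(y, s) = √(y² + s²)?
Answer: -46*√185 ≈ -625.67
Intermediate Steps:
N(y, s) = √(s² + y²)
j(f) = 3 - f²
N(-8, -11)*j(-7) = √((-11)² + (-8)²)*(3 - 1*(-7)²) = √(121 + 64)*(3 - 1*49) = √185*(3 - 49) = √185*(-46) = -46*√185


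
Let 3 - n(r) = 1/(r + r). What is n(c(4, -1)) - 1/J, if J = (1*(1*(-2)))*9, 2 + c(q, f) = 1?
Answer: 32/9 ≈ 3.5556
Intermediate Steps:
c(q, f) = -1 (c(q, f) = -2 + 1 = -1)
n(r) = 3 - 1/(2*r) (n(r) = 3 - 1/(r + r) = 3 - 1/(2*r))
J = -18 (J = (1*(-2))*9 = -2*9 = -18)
n(c(4, -1)) - 1/J = (3 - 1/2/(-1)) - 1/(-18) = (3 - 1/2*(-1)) - 1*(-1/18) = (3 + 1/2) + 1/18 = 7/2 + 1/18 = 32/9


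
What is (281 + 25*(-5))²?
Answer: 24336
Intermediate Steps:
(281 + 25*(-5))² = (281 - 125)² = 156² = 24336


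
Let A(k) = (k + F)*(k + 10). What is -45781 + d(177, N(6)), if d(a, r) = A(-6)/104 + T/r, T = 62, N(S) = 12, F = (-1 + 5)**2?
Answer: -3570485/78 ≈ -45775.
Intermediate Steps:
F = 16 (F = 4**2 = 16)
A(k) = (10 + k)*(16 + k) (A(k) = (k + 16)*(k + 10) = (16 + k)*(10 + k) = (10 + k)*(16 + k))
d(a, r) = 5/13 + 62/r (d(a, r) = (160 + (-6)**2 + 26*(-6))/104 + 62/r = (160 + 36 - 156)*(1/104) + 62/r = 40*(1/104) + 62/r = 5/13 + 62/r)
-45781 + d(177, N(6)) = -45781 + (5/13 + 62/12) = -45781 + (5/13 + 62*(1/12)) = -45781 + (5/13 + 31/6) = -45781 + 433/78 = -3570485/78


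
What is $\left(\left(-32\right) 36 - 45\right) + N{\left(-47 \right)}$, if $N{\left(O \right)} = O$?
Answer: $-1244$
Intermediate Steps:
$\left(\left(-32\right) 36 - 45\right) + N{\left(-47 \right)} = \left(\left(-32\right) 36 - 45\right) - 47 = \left(-1152 - 45\right) - 47 = -1197 - 47 = -1244$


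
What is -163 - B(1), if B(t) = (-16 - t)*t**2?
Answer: -146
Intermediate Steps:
B(t) = t**2*(-16 - t)
-163 - B(1) = -163 - 1**2*(-16 - 1*1) = -163 - (-16 - 1) = -163 - (-17) = -163 - 1*(-17) = -163 + 17 = -146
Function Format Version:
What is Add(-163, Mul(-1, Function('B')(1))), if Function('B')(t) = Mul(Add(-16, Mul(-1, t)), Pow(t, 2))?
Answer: -146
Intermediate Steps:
Function('B')(t) = Mul(Pow(t, 2), Add(-16, Mul(-1, t)))
Add(-163, Mul(-1, Function('B')(1))) = Add(-163, Mul(-1, Mul(Pow(1, 2), Add(-16, Mul(-1, 1))))) = Add(-163, Mul(-1, Mul(1, Add(-16, -1)))) = Add(-163, Mul(-1, Mul(1, -17))) = Add(-163, Mul(-1, -17)) = Add(-163, 17) = -146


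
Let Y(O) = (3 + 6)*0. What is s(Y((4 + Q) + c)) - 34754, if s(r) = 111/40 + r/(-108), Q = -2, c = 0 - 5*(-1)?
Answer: -1390049/40 ≈ -34751.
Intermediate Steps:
c = 5 (c = 0 + 5 = 5)
Y(O) = 0 (Y(O) = 9*0 = 0)
s(r) = 111/40 - r/108 (s(r) = 111*(1/40) + r*(-1/108) = 111/40 - r/108)
s(Y((4 + Q) + c)) - 34754 = (111/40 - 1/108*0) - 34754 = (111/40 + 0) - 34754 = 111/40 - 34754 = -1390049/40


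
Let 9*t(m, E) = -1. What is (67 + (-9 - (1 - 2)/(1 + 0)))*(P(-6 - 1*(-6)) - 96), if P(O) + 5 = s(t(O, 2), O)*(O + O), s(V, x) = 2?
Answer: -5959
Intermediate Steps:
t(m, E) = -1/9 (t(m, E) = (1/9)*(-1) = -1/9)
P(O) = -5 + 4*O (P(O) = -5 + 2*(O + O) = -5 + 2*(2*O) = -5 + 4*O)
(67 + (-9 - (1 - 2)/(1 + 0)))*(P(-6 - 1*(-6)) - 96) = (67 + (-9 - (1 - 2)/(1 + 0)))*((-5 + 4*(-6 - 1*(-6))) - 96) = (67 + (-9 - (-1)/1))*((-5 + 4*(-6 + 6)) - 96) = (67 + (-9 - (-1)))*((-5 + 4*0) - 96) = (67 + (-9 - 1*(-1)))*((-5 + 0) - 96) = (67 + (-9 + 1))*(-5 - 96) = (67 - 8)*(-101) = 59*(-101) = -5959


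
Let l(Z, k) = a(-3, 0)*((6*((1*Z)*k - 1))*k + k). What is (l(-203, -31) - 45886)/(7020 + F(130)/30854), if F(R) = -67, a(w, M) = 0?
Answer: -1415766644/216595013 ≈ -6.5365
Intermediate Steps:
l(Z, k) = 0 (l(Z, k) = 0*((6*((1*Z)*k - 1))*k + k) = 0*((6*(Z*k - 1))*k + k) = 0*((6*(-1 + Z*k))*k + k) = 0*((-6 + 6*Z*k)*k + k) = 0*(k*(-6 + 6*Z*k) + k) = 0*(k + k*(-6 + 6*Z*k)) = 0)
(l(-203, -31) - 45886)/(7020 + F(130)/30854) = (0 - 45886)/(7020 - 67/30854) = -45886/(7020 - 67*1/30854) = -45886/(7020 - 67/30854) = -45886/216595013/30854 = -45886*30854/216595013 = -1415766644/216595013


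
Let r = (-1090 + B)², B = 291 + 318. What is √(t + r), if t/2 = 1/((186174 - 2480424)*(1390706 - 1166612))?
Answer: √402071117344417471242110/1318276050 ≈ 481.00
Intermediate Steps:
B = 609
t = -1/257063829750 (t = 2/(((186174 - 2480424)*(1390706 - 1166612))) = 2/((-2294250*224094)) = 2/(-514127659500) = 2*(-1/514127659500) = -1/257063829750 ≈ -3.8901e-12)
r = 231361 (r = (-1090 + 609)² = (-481)² = 231361)
√(t + r) = √(-1/257063829750 + 231361) = √(59474544714789749/257063829750) = √402071117344417471242110/1318276050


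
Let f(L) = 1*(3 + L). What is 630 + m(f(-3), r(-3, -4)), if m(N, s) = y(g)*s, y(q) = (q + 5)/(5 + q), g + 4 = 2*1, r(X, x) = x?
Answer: 626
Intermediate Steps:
f(L) = 3 + L
g = -2 (g = -4 + 2*1 = -4 + 2 = -2)
y(q) = 1 (y(q) = (5 + q)/(5 + q) = 1)
m(N, s) = s (m(N, s) = 1*s = s)
630 + m(f(-3), r(-3, -4)) = 630 - 4 = 626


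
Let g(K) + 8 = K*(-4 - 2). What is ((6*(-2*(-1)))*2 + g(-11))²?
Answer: 6724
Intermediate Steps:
g(K) = -8 - 6*K (g(K) = -8 + K*(-4 - 2) = -8 + K*(-6) = -8 - 6*K)
((6*(-2*(-1)))*2 + g(-11))² = ((6*(-2*(-1)))*2 + (-8 - 6*(-11)))² = ((6*2)*2 + (-8 + 66))² = (12*2 + 58)² = (24 + 58)² = 82² = 6724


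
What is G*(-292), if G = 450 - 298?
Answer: -44384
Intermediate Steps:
G = 152
G*(-292) = 152*(-292) = -44384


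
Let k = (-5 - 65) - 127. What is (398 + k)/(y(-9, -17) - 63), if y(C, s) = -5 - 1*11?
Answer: -201/79 ≈ -2.5443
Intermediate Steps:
k = -197 (k = -70 - 127 = -197)
y(C, s) = -16 (y(C, s) = -5 - 11 = -16)
(398 + k)/(y(-9, -17) - 63) = (398 - 197)/(-16 - 63) = 201/(-79) = 201*(-1/79) = -201/79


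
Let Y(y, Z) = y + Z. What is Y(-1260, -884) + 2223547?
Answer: 2221403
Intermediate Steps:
Y(y, Z) = Z + y
Y(-1260, -884) + 2223547 = (-884 - 1260) + 2223547 = -2144 + 2223547 = 2221403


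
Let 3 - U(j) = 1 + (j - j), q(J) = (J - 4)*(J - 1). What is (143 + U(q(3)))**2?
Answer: 21025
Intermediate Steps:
q(J) = (-1 + J)*(-4 + J) (q(J) = (-4 + J)*(-1 + J) = (-1 + J)*(-4 + J))
U(j) = 2 (U(j) = 3 - (1 + (j - j)) = 3 - (1 + 0) = 3 - 1*1 = 3 - 1 = 2)
(143 + U(q(3)))**2 = (143 + 2)**2 = 145**2 = 21025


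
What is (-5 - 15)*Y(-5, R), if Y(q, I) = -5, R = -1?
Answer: 100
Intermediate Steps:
(-5 - 15)*Y(-5, R) = (-5 - 15)*(-5) = -20*(-5) = 100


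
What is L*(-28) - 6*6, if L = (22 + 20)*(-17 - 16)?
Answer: 38772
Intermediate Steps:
L = -1386 (L = 42*(-33) = -1386)
L*(-28) - 6*6 = -1386*(-28) - 6*6 = 38808 - 36 = 38772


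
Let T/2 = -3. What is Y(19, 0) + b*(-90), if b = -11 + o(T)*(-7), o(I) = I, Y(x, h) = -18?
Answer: -2808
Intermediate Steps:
T = -6 (T = 2*(-3) = -6)
b = 31 (b = -11 - 6*(-7) = -11 + 42 = 31)
Y(19, 0) + b*(-90) = -18 + 31*(-90) = -18 - 2790 = -2808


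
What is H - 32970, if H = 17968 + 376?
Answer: -14626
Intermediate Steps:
H = 18344
H - 32970 = 18344 - 32970 = -14626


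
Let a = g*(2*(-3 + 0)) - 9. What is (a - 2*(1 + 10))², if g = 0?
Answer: 961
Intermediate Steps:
a = -9 (a = 0*(2*(-3 + 0)) - 9 = 0*(2*(-3)) - 9 = 0*(-6) - 9 = 0 - 9 = -9)
(a - 2*(1 + 10))² = (-9 - 2*(1 + 10))² = (-9 - 2*11)² = (-9 - 22)² = (-31)² = 961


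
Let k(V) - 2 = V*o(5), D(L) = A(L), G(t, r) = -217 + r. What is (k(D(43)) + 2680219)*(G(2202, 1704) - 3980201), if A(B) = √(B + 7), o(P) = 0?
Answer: -10663832815794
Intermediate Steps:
A(B) = √(7 + B)
D(L) = √(7 + L)
k(V) = 2 (k(V) = 2 + V*0 = 2 + 0 = 2)
(k(D(43)) + 2680219)*(G(2202, 1704) - 3980201) = (2 + 2680219)*((-217 + 1704) - 3980201) = 2680221*(1487 - 3980201) = 2680221*(-3978714) = -10663832815794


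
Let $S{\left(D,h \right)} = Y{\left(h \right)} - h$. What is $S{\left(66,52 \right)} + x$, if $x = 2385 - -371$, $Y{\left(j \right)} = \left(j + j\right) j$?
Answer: $8112$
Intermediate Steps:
$Y{\left(j \right)} = 2 j^{2}$ ($Y{\left(j \right)} = 2 j j = 2 j^{2}$)
$x = 2756$ ($x = 2385 + 371 = 2756$)
$S{\left(D,h \right)} = - h + 2 h^{2}$ ($S{\left(D,h \right)} = 2 h^{2} - h = - h + 2 h^{2}$)
$S{\left(66,52 \right)} + x = 52 \left(-1 + 2 \cdot 52\right) + 2756 = 52 \left(-1 + 104\right) + 2756 = 52 \cdot 103 + 2756 = 5356 + 2756 = 8112$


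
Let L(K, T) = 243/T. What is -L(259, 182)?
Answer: -243/182 ≈ -1.3352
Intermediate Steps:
-L(259, 182) = -243/182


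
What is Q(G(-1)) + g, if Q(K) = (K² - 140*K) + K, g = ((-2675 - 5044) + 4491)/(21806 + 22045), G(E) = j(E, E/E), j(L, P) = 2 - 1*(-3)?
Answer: -9794466/14617 ≈ -670.07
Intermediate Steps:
j(L, P) = 5 (j(L, P) = 2 + 3 = 5)
G(E) = 5
g = -1076/14617 (g = (-7719 + 4491)/43851 = -3228*1/43851 = -1076/14617 ≈ -0.073613)
Q(K) = K² - 139*K
Q(G(-1)) + g = 5*(-139 + 5) - 1076/14617 = 5*(-134) - 1076/14617 = -670 - 1076/14617 = -9794466/14617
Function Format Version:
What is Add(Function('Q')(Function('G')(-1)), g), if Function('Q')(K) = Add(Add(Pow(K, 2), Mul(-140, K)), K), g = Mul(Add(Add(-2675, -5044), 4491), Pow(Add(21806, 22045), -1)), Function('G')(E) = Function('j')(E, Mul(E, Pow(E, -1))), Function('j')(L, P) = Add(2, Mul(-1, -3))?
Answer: Rational(-9794466, 14617) ≈ -670.07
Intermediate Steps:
Function('j')(L, P) = 5 (Function('j')(L, P) = Add(2, 3) = 5)
Function('G')(E) = 5
g = Rational(-1076, 14617) (g = Mul(Add(-7719, 4491), Pow(43851, -1)) = Mul(-3228, Rational(1, 43851)) = Rational(-1076, 14617) ≈ -0.073613)
Function('Q')(K) = Add(Pow(K, 2), Mul(-139, K))
Add(Function('Q')(Function('G')(-1)), g) = Add(Mul(5, Add(-139, 5)), Rational(-1076, 14617)) = Add(Mul(5, -134), Rational(-1076, 14617)) = Add(-670, Rational(-1076, 14617)) = Rational(-9794466, 14617)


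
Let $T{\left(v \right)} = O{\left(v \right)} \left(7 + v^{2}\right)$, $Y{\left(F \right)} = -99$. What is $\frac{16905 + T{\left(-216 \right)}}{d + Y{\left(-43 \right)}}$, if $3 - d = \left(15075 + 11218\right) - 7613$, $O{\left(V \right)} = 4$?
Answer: $- \frac{203557}{18776} \approx -10.841$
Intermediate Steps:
$d = -18677$ ($d = 3 - \left(\left(15075 + 11218\right) - 7613\right) = 3 - \left(26293 - 7613\right) = 3 - 18680 = -18677$)
$T{\left(v \right)} = 28 + 4 v^{2}$ ($T{\left(v \right)} = 4 \left(7 + v^{2}\right) = 28 + 4 v^{2}$)
$\frac{16905 + T{\left(-216 \right)}}{d + Y{\left(-43 \right)}} = \frac{16905 + \left(28 + 4 \left(-216\right)^{2}\right)}{-18677 - 99} = \frac{16905 + \left(28 + 4 \cdot 46656\right)}{-18776} = \left(16905 + \left(28 + 186624\right)\right) \left(- \frac{1}{18776}\right) = \left(16905 + 186652\right) \left(- \frac{1}{18776}\right) = 203557 \left(- \frac{1}{18776}\right) = - \frac{203557}{18776}$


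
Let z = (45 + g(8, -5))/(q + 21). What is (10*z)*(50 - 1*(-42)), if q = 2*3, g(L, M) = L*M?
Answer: 4600/27 ≈ 170.37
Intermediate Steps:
q = 6
z = 5/27 (z = (45 + 8*(-5))/(6 + 21) = (45 - 40)/27 = 5*(1/27) = 5/27 ≈ 0.18519)
(10*z)*(50 - 1*(-42)) = (10*(5/27))*(50 - 1*(-42)) = 50*(50 + 42)/27 = (50/27)*92 = 4600/27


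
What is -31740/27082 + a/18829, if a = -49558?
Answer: -969881108/254963489 ≈ -3.8040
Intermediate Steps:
-31740/27082 + a/18829 = -31740/27082 - 49558/18829 = -31740*1/27082 - 49558*1/18829 = -15870/13541 - 49558/18829 = -969881108/254963489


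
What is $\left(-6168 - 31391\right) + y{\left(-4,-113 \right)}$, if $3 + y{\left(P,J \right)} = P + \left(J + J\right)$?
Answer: $-37792$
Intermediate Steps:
$y{\left(P,J \right)} = -3 + P + 2 J$ ($y{\left(P,J \right)} = -3 + \left(P + \left(J + J\right)\right) = -3 + \left(P + 2 J\right) = -3 + P + 2 J$)
$\left(-6168 - 31391\right) + y{\left(-4,-113 \right)} = \left(-6168 - 31391\right) - 233 = -37559 - 233 = -37792$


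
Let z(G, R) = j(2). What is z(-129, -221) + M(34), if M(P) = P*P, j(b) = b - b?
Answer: 1156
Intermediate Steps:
j(b) = 0
z(G, R) = 0
M(P) = P**2
z(-129, -221) + M(34) = 0 + 34**2 = 0 + 1156 = 1156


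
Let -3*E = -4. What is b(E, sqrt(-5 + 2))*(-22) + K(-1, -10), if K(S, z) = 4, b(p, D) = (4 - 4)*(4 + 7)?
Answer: 4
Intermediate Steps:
E = 4/3 (E = -1/3*(-4) = 4/3 ≈ 1.3333)
b(p, D) = 0 (b(p, D) = 0*11 = 0)
b(E, sqrt(-5 + 2))*(-22) + K(-1, -10) = 0*(-22) + 4 = 0 + 4 = 4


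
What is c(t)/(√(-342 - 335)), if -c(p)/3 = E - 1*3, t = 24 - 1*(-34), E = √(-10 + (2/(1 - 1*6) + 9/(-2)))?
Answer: 3*I*√677*(-30 + I*√1490)/6770 ≈ -0.44506 - 0.3459*I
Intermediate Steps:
E = I*√1490/10 (E = √(-10 + (2/(1 - 6) + 9*(-½))) = √(-10 + (2/(-5) - 9/2)) = √(-10 + (2*(-⅕) - 9/2)) = √(-10 + (-⅖ - 9/2)) = √(-10 - 49/10) = √(-149/10) = I*√1490/10 ≈ 3.8601*I)
t = 58 (t = 24 + 34 = 58)
c(p) = 9 - 3*I*√1490/10 (c(p) = -3*(I*√1490/10 - 1*3) = -3*(I*√1490/10 - 3) = -3*(-3 + I*√1490/10) = 9 - 3*I*√1490/10)
c(t)/(√(-342 - 335)) = (9 - 3*I*√1490/10)/(√(-342 - 335)) = (9 - 3*I*√1490/10)/(√(-677)) = (9 - 3*I*√1490/10)/((I*√677)) = (9 - 3*I*√1490/10)*(-I*√677/677) = -I*√677*(9 - 3*I*√1490/10)/677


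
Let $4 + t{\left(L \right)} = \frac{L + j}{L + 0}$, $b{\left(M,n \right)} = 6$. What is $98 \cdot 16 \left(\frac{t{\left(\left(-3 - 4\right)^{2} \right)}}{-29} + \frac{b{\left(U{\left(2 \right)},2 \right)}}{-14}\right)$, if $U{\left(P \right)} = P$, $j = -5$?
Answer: $- \frac{14624}{29} \approx -504.28$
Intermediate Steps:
$t{\left(L \right)} = -4 + \frac{-5 + L}{L}$ ($t{\left(L \right)} = -4 + \frac{L - 5}{L + 0} = -4 + \frac{-5 + L}{L}$)
$98 \cdot 16 \left(\frac{t{\left(\left(-3 - 4\right)^{2} \right)}}{-29} + \frac{b{\left(U{\left(2 \right)},2 \right)}}{-14}\right) = 98 \cdot 16 \left(\frac{-3 - \frac{5}{\left(-3 - 4\right)^{2}}}{-29} + \frac{6}{-14}\right) = 1568 \left(\left(-3 - \frac{5}{\left(-7\right)^{2}}\right) \left(- \frac{1}{29}\right) + 6 \left(- \frac{1}{14}\right)\right) = 1568 \left(\left(-3 - \frac{5}{49}\right) \left(- \frac{1}{29}\right) - \frac{3}{7}\right) = 1568 \left(\left(- \frac{152}{49}\right) \left(- \frac{1}{29}\right) - \frac{3}{7}\right) = 1568 \left(\frac{152}{1421} - \frac{3}{7}\right) = 1568 \left(- \frac{457}{1421}\right) = - \frac{14624}{29}$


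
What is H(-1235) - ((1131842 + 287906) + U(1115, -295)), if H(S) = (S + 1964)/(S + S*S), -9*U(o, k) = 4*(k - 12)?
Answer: -19475007243839/13715910 ≈ -1.4199e+6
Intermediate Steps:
U(o, k) = 16/3 - 4*k/9 (U(o, k) = -4*(k - 12)/9 = -4*(-12 + k)/9 = -(-48 + 4*k)/9 = 16/3 - 4*k/9)
H(S) = (1964 + S)/(S + S**2)
H(-1235) - ((1131842 + 287906) + U(1115, -295)) = (1964 - 1235)/((-1235)*(1 - 1235)) - ((1131842 + 287906) + (16/3 - 4/9*(-295))) = -1/1235*729/(-1234) - (1419748 + (16/3 + 1180/9)) = -1/1235*(-1/1234)*729 - (1419748 + 1228/9) = 729/1523990 - 1*12778960/9 = 729/1523990 - 12778960/9 = -19475007243839/13715910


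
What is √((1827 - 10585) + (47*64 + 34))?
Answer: 2*I*√1429 ≈ 75.604*I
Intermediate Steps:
√((1827 - 10585) + (47*64 + 34)) = √(-8758 + (3008 + 34)) = √(-8758 + 3042) = √(-5716) = 2*I*√1429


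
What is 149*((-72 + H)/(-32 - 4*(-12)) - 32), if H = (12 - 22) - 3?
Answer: -88953/16 ≈ -5559.6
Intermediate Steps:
H = -13 (H = -10 - 3 = -13)
149*((-72 + H)/(-32 - 4*(-12)) - 32) = 149*((-72 - 13)/(-32 - 4*(-12)) - 32) = 149*(-85/(-32 + 48) - 32) = 149*(-85/16 - 32) = 149*(-597/16) = -88953/16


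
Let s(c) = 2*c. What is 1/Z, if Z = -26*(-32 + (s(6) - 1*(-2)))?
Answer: 1/468 ≈ 0.0021368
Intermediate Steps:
Z = 468 (Z = -26*(-32 + (2*6 - 1*(-2))) = -26*(-32 + (12 + 2)) = -26*(-32 + 14) = -26*(-18) = 468)
1/Z = 1/468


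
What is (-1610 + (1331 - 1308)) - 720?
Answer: -2307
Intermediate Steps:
(-1610 + (1331 - 1308)) - 720 = (-1610 + 23) - 720 = -1587 - 720 = -2307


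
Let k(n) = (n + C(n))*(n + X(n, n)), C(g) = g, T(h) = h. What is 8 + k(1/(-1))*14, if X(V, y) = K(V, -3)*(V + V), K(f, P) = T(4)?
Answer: 260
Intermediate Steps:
K(f, P) = 4
X(V, y) = 8*V (X(V, y) = 4*(V + V) = 4*(2*V) = 8*V)
k(n) = 18*n² (k(n) = (n + n)*(n + 8*n) = (2*n)*(9*n) = 18*n²)
8 + k(1/(-1))*14 = 8 + (18*(1/(-1))²)*14 = 8 + (18*(-1)²)*14 = 8 + (18*1)*14 = 8 + 18*14 = 8 + 252 = 260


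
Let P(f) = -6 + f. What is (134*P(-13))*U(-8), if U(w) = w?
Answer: 20368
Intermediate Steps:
(134*P(-13))*U(-8) = (134*(-6 - 13))*(-8) = (134*(-19))*(-8) = -2546*(-8) = 20368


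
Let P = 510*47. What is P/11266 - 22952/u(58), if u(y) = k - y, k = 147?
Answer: -128221951/501337 ≈ -255.76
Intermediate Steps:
u(y) = 147 - y
P = 23970
P/11266 - 22952/u(58) = 23970/11266 - 22952/(147 - 1*58) = 23970*(1/11266) - 22952/(147 - 58) = 11985/5633 - 22952/89 = -128221951/501337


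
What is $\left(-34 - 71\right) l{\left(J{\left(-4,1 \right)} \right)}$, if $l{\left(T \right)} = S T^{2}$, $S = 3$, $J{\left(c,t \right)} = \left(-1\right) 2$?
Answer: $-1260$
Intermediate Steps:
$J{\left(c,t \right)} = -2$
$l{\left(T \right)} = 3 T^{2}$
$\left(-34 - 71\right) l{\left(J{\left(-4,1 \right)} \right)} = \left(-34 - 71\right) 3 \left(-2\right)^{2} = - 105 \cdot 3 \cdot 4 = \left(-105\right) 12 = -1260$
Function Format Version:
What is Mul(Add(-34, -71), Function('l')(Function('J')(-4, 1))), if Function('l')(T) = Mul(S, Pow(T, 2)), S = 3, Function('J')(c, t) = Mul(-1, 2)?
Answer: -1260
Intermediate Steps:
Function('J')(c, t) = -2
Function('l')(T) = Mul(3, Pow(T, 2))
Mul(Add(-34, -71), Function('l')(Function('J')(-4, 1))) = Mul(Add(-34, -71), Mul(3, Pow(-2, 2))) = Mul(-105, Mul(3, 4)) = Mul(-105, 12) = -1260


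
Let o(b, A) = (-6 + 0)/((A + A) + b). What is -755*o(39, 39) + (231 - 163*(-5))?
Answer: 42304/39 ≈ 1084.7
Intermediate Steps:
o(b, A) = -6/(b + 2*A) (o(b, A) = -6/(2*A + b) = -6/(b + 2*A))
-755*o(39, 39) + (231 - 163*(-5)) = -(-4530)/(39 + 2*39) + (231 - 163*(-5)) = -(-4530)/(39 + 78) + (231 - 1*(-815)) = -(-4530)/117 + (231 + 815) = -(-4530)/117 + 1046 = -755*(-2/39) + 1046 = 1510/39 + 1046 = 42304/39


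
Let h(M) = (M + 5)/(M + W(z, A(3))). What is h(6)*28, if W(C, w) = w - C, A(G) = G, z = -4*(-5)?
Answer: -28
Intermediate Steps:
z = 20
h(M) = (5 + M)/(-17 + M) (h(M) = (M + 5)/(M + (3 - 1*20)) = (5 + M)/(M + (3 - 20)) = (5 + M)/(M - 17) = (5 + M)/(-17 + M))
h(6)*28 = ((5 + 6)/(-17 + 6))*28 = (11/(-11))*28 = -1/11*11*28 = -1*28 = -28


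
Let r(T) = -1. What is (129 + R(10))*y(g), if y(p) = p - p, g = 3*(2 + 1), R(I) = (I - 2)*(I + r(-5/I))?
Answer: 0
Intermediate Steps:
R(I) = (-1 + I)*(-2 + I) (R(I) = (I - 2)*(I - 1) = (-2 + I)*(-1 + I) = (-1 + I)*(-2 + I))
g = 9 (g = 3*3 = 9)
y(p) = 0
(129 + R(10))*y(g) = (129 + (2 + 10² - 3*10))*0 = (129 + (2 + 100 - 30))*0 = (129 + 72)*0 = 201*0 = 0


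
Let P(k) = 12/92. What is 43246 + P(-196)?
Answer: 994661/23 ≈ 43246.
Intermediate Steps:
P(k) = 3/23 (P(k) = 12*(1/92) = 3/23)
43246 + P(-196) = 43246 + 3/23 = 994661/23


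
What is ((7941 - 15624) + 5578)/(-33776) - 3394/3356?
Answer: -26892841/28338064 ≈ -0.94900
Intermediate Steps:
((7941 - 15624) + 5578)/(-33776) - 3394/3356 = (-7683 + 5578)*(-1/33776) - 3394*1/3356 = -2105*(-1/33776) - 1697/1678 = 2105/33776 - 1697/1678 = -26892841/28338064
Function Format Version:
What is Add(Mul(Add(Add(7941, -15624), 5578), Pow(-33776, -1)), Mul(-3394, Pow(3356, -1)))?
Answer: Rational(-26892841, 28338064) ≈ -0.94900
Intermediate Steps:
Add(Mul(Add(Add(7941, -15624), 5578), Pow(-33776, -1)), Mul(-3394, Pow(3356, -1))) = Add(Mul(Add(-7683, 5578), Rational(-1, 33776)), Mul(-3394, Rational(1, 3356))) = Add(Mul(-2105, Rational(-1, 33776)), Rational(-1697, 1678)) = Add(Rational(2105, 33776), Rational(-1697, 1678)) = Rational(-26892841, 28338064)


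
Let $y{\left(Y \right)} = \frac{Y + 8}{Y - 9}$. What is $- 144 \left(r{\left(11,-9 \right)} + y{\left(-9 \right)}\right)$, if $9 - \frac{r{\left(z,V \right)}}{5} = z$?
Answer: $1432$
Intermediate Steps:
$y{\left(Y \right)} = \frac{8 + Y}{-9 + Y}$
$r{\left(z,V \right)} = 45 - 5 z$
$- 144 \left(r{\left(11,-9 \right)} + y{\left(-9 \right)}\right) = - 144 \left(\left(45 - 55\right) + \frac{8 - 9}{-9 - 9}\right) = - 144 \left(\left(45 - 55\right) + \frac{1}{-18} \left(-1\right)\right) = - 144 \left(-10 - - \frac{1}{18}\right) = - 144 \left(-10 + \frac{1}{18}\right) = \left(-144\right) \left(- \frac{179}{18}\right) = 1432$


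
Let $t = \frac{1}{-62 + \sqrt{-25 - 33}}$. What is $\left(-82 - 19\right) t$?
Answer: $\frac{3131}{1951} + \frac{101 i \sqrt{58}}{3902} \approx 1.6048 + 0.19713 i$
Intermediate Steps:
$t = \frac{1}{-62 + i \sqrt{58}}$ ($t = \frac{1}{-62 + \sqrt{-58}} = \frac{1}{-62 + i \sqrt{58}} \approx -0.015889 - 0.0019518 i$)
$\left(-82 - 19\right) t = \left(-82 - 19\right) \left(- \frac{31}{1951} - \frac{i \sqrt{58}}{3902}\right) = - 101 \left(- \frac{31}{1951} - \frac{i \sqrt{58}}{3902}\right) = \frac{3131}{1951} + \frac{101 i \sqrt{58}}{3902}$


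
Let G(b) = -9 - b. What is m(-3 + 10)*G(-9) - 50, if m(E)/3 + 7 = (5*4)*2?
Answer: -50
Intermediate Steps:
m(E) = 99 (m(E) = -21 + 3*((5*4)*2) = -21 + 3*(20*2) = -21 + 3*40 = -21 + 120 = 99)
m(-3 + 10)*G(-9) - 50 = 99*(-9 - 1*(-9)) - 50 = 99*(-9 + 9) - 50 = 99*0 - 50 = 0 - 50 = -50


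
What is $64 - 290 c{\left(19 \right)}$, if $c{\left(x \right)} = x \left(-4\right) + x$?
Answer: $16594$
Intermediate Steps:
$c{\left(x \right)} = - 3 x$ ($c{\left(x \right)} = - 4 x + x = - 3 x$)
$64 - 290 c{\left(19 \right)} = 64 - 290 \left(\left(-3\right) 19\right) = 64 - -16530 = 64 + 16530 = 16594$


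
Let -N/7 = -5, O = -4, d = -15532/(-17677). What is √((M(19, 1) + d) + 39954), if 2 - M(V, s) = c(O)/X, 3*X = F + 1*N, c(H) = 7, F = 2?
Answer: 3*√15695605628351/59459 ≈ 199.89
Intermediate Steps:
d = 1412/1607 (d = -15532*(-1/17677) = 1412/1607 ≈ 0.87866)
N = 35 (N = -7*(-5) = 35)
X = 37/3 (X = (2 + 1*35)/3 = (2 + 35)/3 = (⅓)*37 = 37/3 ≈ 12.333)
M(V, s) = 53/37 (M(V, s) = 2 - 7/37/3 = 2 - 7*3/37 = 2 - 1*21/37 = 2 - 21/37 = 53/37)
√((M(19, 1) + d) + 39954) = √((53/37 + 1412/1607) + 39954) = √(137415/59459 + 39954) = √(2375762301/59459) = 3*√15695605628351/59459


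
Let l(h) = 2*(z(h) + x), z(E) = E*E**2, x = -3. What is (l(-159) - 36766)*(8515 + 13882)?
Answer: -180881083610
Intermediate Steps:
z(E) = E**3
l(h) = -6 + 2*h**3 (l(h) = 2*(h**3 - 3) = 2*(-3 + h**3) = -6 + 2*h**3)
(l(-159) - 36766)*(8515 + 13882) = ((-6 + 2*(-159)**3) - 36766)*(8515 + 13882) = ((-6 + 2*(-4019679)) - 36766)*22397 = ((-6 - 8039358) - 36766)*22397 = (-8039364 - 36766)*22397 = -8076130*22397 = -180881083610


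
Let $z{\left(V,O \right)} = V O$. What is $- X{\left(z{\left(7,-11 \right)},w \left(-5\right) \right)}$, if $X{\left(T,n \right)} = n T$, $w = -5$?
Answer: $1925$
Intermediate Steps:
$z{\left(V,O \right)} = O V$
$X{\left(T,n \right)} = T n$
$- X{\left(z{\left(7,-11 \right)},w \left(-5\right) \right)} = - \left(-11\right) 7 \left(\left(-5\right) \left(-5\right)\right) = - \left(-77\right) 25 = \left(-1\right) \left(-1925\right) = 1925$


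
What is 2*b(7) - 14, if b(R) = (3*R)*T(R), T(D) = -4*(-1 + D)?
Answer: -1022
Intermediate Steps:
T(D) = 4 - 4*D
b(R) = 3*R*(4 - 4*R) (b(R) = (3*R)*(4 - 4*R) = 3*R*(4 - 4*R))
2*b(7) - 14 = 2*(12*7*(1 - 1*7)) - 14 = 2*(12*7*(1 - 7)) - 14 = 2*(12*7*(-6)) - 14 = 2*(-504) - 14 = -1008 - 14 = -1022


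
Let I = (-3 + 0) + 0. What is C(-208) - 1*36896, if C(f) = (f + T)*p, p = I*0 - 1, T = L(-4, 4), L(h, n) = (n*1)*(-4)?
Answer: -36672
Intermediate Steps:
L(h, n) = -4*n (L(h, n) = n*(-4) = -4*n)
T = -16 (T = -4*4 = -16)
I = -3 (I = -3 + 0 = -3)
p = -1 (p = -3*0 - 1 = 0 - 1 = -1)
C(f) = 16 - f (C(f) = (f - 16)*(-1) = (-16 + f)*(-1) = 16 - f)
C(-208) - 1*36896 = (16 - 1*(-208)) - 1*36896 = (16 + 208) - 36896 = 224 - 36896 = -36672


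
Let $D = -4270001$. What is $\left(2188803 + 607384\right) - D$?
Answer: $7066188$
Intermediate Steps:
$\left(2188803 + 607384\right) - D = \left(2188803 + 607384\right) - -4270001 = 2796187 + 4270001 = 7066188$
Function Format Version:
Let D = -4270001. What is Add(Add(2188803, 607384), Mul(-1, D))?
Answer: 7066188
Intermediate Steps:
Add(Add(2188803, 607384), Mul(-1, D)) = Add(Add(2188803, 607384), Mul(-1, -4270001)) = Add(2796187, 4270001) = 7066188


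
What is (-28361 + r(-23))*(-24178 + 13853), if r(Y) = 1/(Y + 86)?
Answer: 2635444450/9 ≈ 2.9283e+8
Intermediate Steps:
r(Y) = 1/(86 + Y)
(-28361 + r(-23))*(-24178 + 13853) = (-28361 + 1/(86 - 23))*(-24178 + 13853) = (-28361 + 1/63)*(-10325) = -1786742/63*(-10325) = 2635444450/9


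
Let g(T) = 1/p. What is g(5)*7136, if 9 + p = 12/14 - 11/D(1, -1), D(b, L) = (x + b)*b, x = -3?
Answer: -99904/37 ≈ -2700.1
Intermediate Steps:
D(b, L) = b*(-3 + b) (D(b, L) = (-3 + b)*b = b*(-3 + b))
p = -37/14 (p = -9 + (12/14 - 11/(-3 + 1)) = -9 + (12*(1/14) - 11/(1*(-2))) = -9 + (6/7 - 11/(-2)) = -9 + (6/7 - 11*(-½)) = -9 + (6/7 + 11/2) = -9 + 89/14 = -37/14 ≈ -2.6429)
g(T) = -14/37 (g(T) = 1/(-37/14) = -14/37)
g(5)*7136 = -14/37*7136 = -99904/37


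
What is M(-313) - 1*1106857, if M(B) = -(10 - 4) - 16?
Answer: -1106879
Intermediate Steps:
M(B) = -22 (M(B) = -1*6 - 16 = -6 - 16 = -22)
M(-313) - 1*1106857 = -22 - 1*1106857 = -22 - 1106857 = -1106879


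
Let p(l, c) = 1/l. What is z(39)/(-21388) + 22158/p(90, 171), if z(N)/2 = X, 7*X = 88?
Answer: 74641660336/37429 ≈ 1.9942e+6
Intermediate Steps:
X = 88/7 (X = (⅐)*88 = 88/7 ≈ 12.571)
z(N) = 176/7 (z(N) = 2*(88/7) = 176/7)
z(39)/(-21388) + 22158/p(90, 171) = (176/7)/(-21388) + 22158/(1/90) = (176/7)*(-1/21388) + 22158/(1/90) = -44/37429 + 22158*90 = -44/37429 + 1994220 = 74641660336/37429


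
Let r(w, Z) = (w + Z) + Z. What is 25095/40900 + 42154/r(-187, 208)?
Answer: 345969071/1873220 ≈ 184.69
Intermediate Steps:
r(w, Z) = w + 2*Z (r(w, Z) = (Z + w) + Z = w + 2*Z)
25095/40900 + 42154/r(-187, 208) = 25095/40900 + 42154/(-187 + 2*208) = 25095*(1/40900) + 42154/(-187 + 416) = 5019/8180 + 42154/229 = 345969071/1873220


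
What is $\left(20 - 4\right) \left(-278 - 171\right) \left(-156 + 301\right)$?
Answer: $-1041680$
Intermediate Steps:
$\left(20 - 4\right) \left(-278 - 171\right) \left(-156 + 301\right) = \left(20 - 4\right) \left(\left(-449\right) 145\right) = 16 \left(-65105\right) = -1041680$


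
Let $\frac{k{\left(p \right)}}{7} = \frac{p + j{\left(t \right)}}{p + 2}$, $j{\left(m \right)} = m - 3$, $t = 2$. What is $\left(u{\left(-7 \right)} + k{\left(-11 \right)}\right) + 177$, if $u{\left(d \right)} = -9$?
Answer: $\frac{532}{3} \approx 177.33$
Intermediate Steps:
$j{\left(m \right)} = -3 + m$
$k{\left(p \right)} = \frac{7 \left(-1 + p\right)}{2 + p}$ ($k{\left(p \right)} = 7 \frac{p + \left(-3 + 2\right)}{p + 2} = 7 \frac{p - 1}{2 + p} = 7 \frac{-1 + p}{2 + p} = \frac{7 \left(-1 + p\right)}{2 + p}$)
$\left(u{\left(-7 \right)} + k{\left(-11 \right)}\right) + 177 = \left(-9 + \frac{7 \left(-1 - 11\right)}{2 - 11}\right) + 177 = \left(-9 + 7 \frac{1}{-9} \left(-12\right)\right) + 177 = \left(-9 + 7 \left(- \frac{1}{9}\right) \left(-12\right)\right) + 177 = \left(-9 + \frac{28}{3}\right) + 177 = \frac{1}{3} + 177 = \frac{532}{3}$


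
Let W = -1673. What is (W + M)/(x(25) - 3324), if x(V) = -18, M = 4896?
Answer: -3223/3342 ≈ -0.96439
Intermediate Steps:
(W + M)/(x(25) - 3324) = (-1673 + 4896)/(-18 - 3324) = 3223/(-3342) = 3223*(-1/3342) = -3223/3342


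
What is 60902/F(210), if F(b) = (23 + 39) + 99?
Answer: 60902/161 ≈ 378.27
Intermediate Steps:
F(b) = 161 (F(b) = 62 + 99 = 161)
60902/F(210) = 60902/161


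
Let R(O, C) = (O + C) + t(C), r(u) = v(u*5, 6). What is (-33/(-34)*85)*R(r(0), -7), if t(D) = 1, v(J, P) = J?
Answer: -495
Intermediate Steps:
r(u) = 5*u (r(u) = u*5 = 5*u)
R(O, C) = 1 + C + O (R(O, C) = (O + C) + 1 = (C + O) + 1 = 1 + C + O)
(-33/(-34)*85)*R(r(0), -7) = (-33/(-34)*85)*(1 - 7 + 5*0) = (-33*(-1/34)*85)*(1 - 7 + 0) = ((33/34)*85)*(-6) = (165/2)*(-6) = -495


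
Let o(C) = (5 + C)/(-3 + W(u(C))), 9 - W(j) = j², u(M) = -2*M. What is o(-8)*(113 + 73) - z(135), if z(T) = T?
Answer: -16596/125 ≈ -132.77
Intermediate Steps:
W(j) = 9 - j²
o(C) = (5 + C)/(6 - 4*C²) (o(C) = (5 + C)/(-3 + (9 - (-2*C)²)) = (5 + C)/(-3 + (9 - 4*C²)) = (5 + C)/(6 - 4*C²))
o(-8)*(113 + 73) - z(135) = ((-5 - 1*(-8))/(2*(-3 + 2*(-8)²)))*(113 + 73) - 1*135 = ((-5 + 8)/(2*(-3 + 2*64)))*186 - 135 = ((½)*3/(-3 + 128))*186 - 135 = ((½)*3/125)*186 - 135 = ((½)*(1/125)*3)*186 - 135 = (3/250)*186 - 135 = 279/125 - 135 = -16596/125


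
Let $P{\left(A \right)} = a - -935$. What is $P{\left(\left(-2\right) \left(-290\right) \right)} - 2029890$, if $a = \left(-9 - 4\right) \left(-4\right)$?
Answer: $-2028903$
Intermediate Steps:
$a = 52$ ($a = \left(-13\right) \left(-4\right) = 52$)
$P{\left(A \right)} = 987$ ($P{\left(A \right)} = 52 - -935 = 52 + 935 = 987$)
$P{\left(\left(-2\right) \left(-290\right) \right)} - 2029890 = 987 - 2029890 = -2028903$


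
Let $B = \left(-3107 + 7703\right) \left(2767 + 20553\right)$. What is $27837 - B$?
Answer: $-107150883$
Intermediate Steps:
$B = 107178720$ ($B = 4596 \cdot 23320 = 107178720$)
$27837 - B = 27837 - 107178720 = -107150883$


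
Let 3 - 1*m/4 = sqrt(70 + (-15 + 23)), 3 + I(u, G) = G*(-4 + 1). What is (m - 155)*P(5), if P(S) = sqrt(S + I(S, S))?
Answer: I*sqrt(13)*(-143 - 4*sqrt(78)) ≈ -642.97*I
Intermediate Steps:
I(u, G) = -3 - 3*G (I(u, G) = -3 + G*(-4 + 1) = -3 + G*(-3) = -3 - 3*G)
P(S) = sqrt(-3 - 2*S) (P(S) = sqrt(S + (-3 - 3*S)) = sqrt(-3 - 2*S))
m = 12 - 4*sqrt(78) (m = 12 - 4*sqrt(70 + (-15 + 23)) = 12 - 4*sqrt(70 + 8) = 12 - 4*sqrt(78) ≈ -23.327)
(m - 155)*P(5) = ((12 - 4*sqrt(78)) - 155)*sqrt(-3 - 2*5) = (-143 - 4*sqrt(78))*sqrt(-3 - 10) = (-143 - 4*sqrt(78))*sqrt(-13) = (-143 - 4*sqrt(78))*(I*sqrt(13)) = I*sqrt(13)*(-143 - 4*sqrt(78))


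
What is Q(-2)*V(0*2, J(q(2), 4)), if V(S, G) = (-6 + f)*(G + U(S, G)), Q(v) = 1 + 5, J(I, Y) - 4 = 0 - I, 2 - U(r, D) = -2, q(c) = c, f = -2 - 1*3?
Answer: -396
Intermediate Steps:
f = -5 (f = -2 - 3 = -5)
U(r, D) = 4 (U(r, D) = 2 - 1*(-2) = 2 + 2 = 4)
J(I, Y) = 4 - I (J(I, Y) = 4 + (0 - I) = 4 - I)
Q(v) = 6
V(S, G) = -44 - 11*G (V(S, G) = (-6 - 5)*(G + 4) = -11*(4 + G) = -44 - 11*G)
Q(-2)*V(0*2, J(q(2), 4)) = 6*(-44 - 11*(4 - 1*2)) = 6*(-44 - 11*(4 - 2)) = 6*(-44 - 11*2) = 6*(-44 - 22) = 6*(-66) = -396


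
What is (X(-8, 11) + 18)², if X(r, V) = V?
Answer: 841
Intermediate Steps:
(X(-8, 11) + 18)² = (11 + 18)² = 29² = 841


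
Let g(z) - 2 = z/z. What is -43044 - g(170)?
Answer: -43047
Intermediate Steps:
g(z) = 3 (g(z) = 2 + z/z = 2 + 1 = 3)
-43044 - g(170) = -43044 - 1*3 = -43044 - 3 = -43047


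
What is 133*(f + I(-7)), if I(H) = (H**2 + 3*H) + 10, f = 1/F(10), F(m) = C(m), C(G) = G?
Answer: 50673/10 ≈ 5067.3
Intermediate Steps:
F(m) = m
f = 1/10 ≈ 0.10000
I(H) = 10 + H**2 + 3*H
133*(f + I(-7)) = 133*(1/10 + (10 + (-7)**2 + 3*(-7))) = 133*(1/10 + (10 + 49 - 21)) = 133*(1/10 + 38) = 133*(381/10) = 50673/10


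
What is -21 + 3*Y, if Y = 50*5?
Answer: 729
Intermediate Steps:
Y = 250
-21 + 3*Y = -21 + 3*250 = -21 + 750 = 729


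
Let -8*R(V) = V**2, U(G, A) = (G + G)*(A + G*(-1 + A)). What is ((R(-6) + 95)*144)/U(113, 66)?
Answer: 6516/837443 ≈ 0.0077808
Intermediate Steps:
U(G, A) = 2*G*(A + G*(-1 + A)) (U(G, A) = (2*G)*(A + G*(-1 + A)) = 2*G*(A + G*(-1 + A)))
R(V) = -V**2/8
((R(-6) + 95)*144)/U(113, 66) = ((-1/8*(-6)**2 + 95)*144)/((2*113*(66 - 1*113 + 66*113))) = ((-1/8*36 + 95)*144)/((2*113*(66 - 113 + 7458))) = ((-9/2 + 95)*144)/((2*113*7411)) = ((181/2)*144)/1674886 = 13032*(1/1674886) = 6516/837443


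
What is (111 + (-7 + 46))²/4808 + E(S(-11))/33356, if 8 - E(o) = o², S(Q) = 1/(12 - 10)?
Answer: 12105601/2586704 ≈ 4.6799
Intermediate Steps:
S(Q) = ½ (S(Q) = 1/2 = ½)
E(o) = 8 - o²
(111 + (-7 + 46))²/4808 + E(S(-11))/33356 = (111 + (-7 + 46))²/4808 + (8 - (½)²)/33356 = (111 + 39)²*(1/4808) + (8 - 1*¼)*(1/33356) = 150²*(1/4808) + (8 - ¼)*(1/33356) = 22500*(1/4808) + (31/4)*(1/33356) = 5625/1202 + 1/4304 = 12105601/2586704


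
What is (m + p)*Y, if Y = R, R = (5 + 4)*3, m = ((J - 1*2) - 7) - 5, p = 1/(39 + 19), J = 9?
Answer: -7803/58 ≈ -134.53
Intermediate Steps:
p = 1/58 ≈ 0.017241
m = -5 (m = ((9 - 1*2) - 7) - 5 = ((9 - 2) - 7) - 5 = (7 - 7) - 5 = 0 - 5 = -5)
R = 27 (R = 9*3 = 27)
Y = 27
(m + p)*Y = (-5 + 1/58)*27 = -289/58*27 = -7803/58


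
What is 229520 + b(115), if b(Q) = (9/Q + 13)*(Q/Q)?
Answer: 26396304/115 ≈ 2.2953e+5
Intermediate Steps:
b(Q) = 13 + 9/Q (b(Q) = (13 + 9/Q)*1 = 13 + 9/Q)
229520 + b(115) = 229520 + (13 + 9/115) = 229520 + 1504/115 = 26396304/115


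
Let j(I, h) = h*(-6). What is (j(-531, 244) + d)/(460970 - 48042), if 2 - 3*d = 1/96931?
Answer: -425527091/120076571904 ≈ -0.0035438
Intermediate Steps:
d = 193861/290793 (d = 2/3 - 1/3/96931 = 2/3 - 1/3*1/96931 = 2/3 - 1/290793 = 193861/290793 ≈ 0.66666)
j(I, h) = -6*h
(j(-531, 244) + d)/(460970 - 48042) = (-6*244 + 193861/290793)/(460970 - 48042) = (-1464 + 193861/290793)/412928 = -425527091/290793*1/412928 = -425527091/120076571904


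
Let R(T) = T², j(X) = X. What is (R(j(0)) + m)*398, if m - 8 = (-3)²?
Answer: 6766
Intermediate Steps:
m = 17 (m = 8 + (-3)² = 8 + 9 = 17)
(R(j(0)) + m)*398 = (0² + 17)*398 = (0 + 17)*398 = 17*398 = 6766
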